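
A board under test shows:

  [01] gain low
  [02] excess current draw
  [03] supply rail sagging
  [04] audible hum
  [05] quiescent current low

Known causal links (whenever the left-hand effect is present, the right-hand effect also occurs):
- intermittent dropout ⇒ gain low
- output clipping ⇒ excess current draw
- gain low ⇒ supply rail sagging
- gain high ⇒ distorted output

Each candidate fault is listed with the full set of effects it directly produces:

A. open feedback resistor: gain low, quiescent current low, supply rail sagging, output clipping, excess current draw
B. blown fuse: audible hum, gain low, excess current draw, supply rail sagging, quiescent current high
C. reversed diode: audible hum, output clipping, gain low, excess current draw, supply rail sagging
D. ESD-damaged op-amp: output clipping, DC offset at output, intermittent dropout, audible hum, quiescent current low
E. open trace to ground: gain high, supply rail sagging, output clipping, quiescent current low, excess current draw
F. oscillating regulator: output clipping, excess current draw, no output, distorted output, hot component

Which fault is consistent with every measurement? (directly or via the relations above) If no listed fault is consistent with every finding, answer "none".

D

Testing each hypothesis:
(A) open feedback resistor — gain low +; excess current draw +; supply rail sagging +; audible hum -; quiescent current low +
(B) blown fuse — gain low +; excess current draw +; supply rail sagging +; audible hum +; quiescent current low -
(C) reversed diode — does not account for quiescent current low
(D) ESD-damaged op-amp — gain low + (via intermittent dropout → gain low); excess current draw + (via output clipping → excess current draw); supply rail sagging + (via intermittent dropout → gain low → supply rail sagging); audible hum +; quiescent current low +
(E) open trace to ground — gain low -; excess current draw +; supply rail sagging +; audible hum -; quiescent current low +
(F) oscillating regulator — gain low -; excess current draw +; supply rail sagging -; audible hum -; quiescent current low -
(D) alone accounts for all the evidence.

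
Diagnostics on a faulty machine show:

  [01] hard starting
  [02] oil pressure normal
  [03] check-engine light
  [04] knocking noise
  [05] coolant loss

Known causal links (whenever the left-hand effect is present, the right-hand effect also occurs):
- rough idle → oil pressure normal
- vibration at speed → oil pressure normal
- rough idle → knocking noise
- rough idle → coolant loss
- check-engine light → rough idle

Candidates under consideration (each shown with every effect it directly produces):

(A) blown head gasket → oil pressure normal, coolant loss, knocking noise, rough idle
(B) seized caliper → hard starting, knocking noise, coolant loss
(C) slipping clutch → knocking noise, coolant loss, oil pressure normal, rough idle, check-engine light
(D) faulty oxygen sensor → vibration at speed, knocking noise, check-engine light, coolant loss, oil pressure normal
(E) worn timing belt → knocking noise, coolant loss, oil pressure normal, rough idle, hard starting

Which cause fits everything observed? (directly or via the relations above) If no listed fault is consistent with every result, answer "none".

Testing each hypothesis:
(A) blown head gasket — does not account for hard starting, check-engine light
(B) seized caliper — does not account for oil pressure normal, check-engine light
(C) slipping clutch — hard starting -; oil pressure normal +; check-engine light +; knocking noise +; coolant loss +
(D) faulty oxygen sensor — hard starting -; oil pressure normal +; check-engine light +; knocking noise +; coolant loss +
(E) worn timing belt — hard starting +; oil pressure normal +; check-engine light -; knocking noise +; coolant loss +
None of the listed candidates fits everything.

none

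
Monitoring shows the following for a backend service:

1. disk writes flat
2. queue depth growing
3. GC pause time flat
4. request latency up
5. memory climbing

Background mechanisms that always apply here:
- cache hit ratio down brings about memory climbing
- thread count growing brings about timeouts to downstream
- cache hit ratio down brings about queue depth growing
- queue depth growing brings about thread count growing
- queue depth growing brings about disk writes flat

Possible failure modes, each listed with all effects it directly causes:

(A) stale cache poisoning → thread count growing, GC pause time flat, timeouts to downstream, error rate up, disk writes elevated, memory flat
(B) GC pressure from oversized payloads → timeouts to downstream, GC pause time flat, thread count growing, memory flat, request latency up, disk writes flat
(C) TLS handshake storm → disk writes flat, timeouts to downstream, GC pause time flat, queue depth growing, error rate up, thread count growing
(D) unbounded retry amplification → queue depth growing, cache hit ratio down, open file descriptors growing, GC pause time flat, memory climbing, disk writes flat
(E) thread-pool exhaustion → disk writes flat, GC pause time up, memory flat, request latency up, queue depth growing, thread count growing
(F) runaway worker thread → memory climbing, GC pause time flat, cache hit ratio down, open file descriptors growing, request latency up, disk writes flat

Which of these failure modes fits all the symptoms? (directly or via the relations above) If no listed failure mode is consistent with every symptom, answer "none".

F

Testing each hypothesis:
(A) stale cache poisoning — disk writes flat NO; queue depth growing NO; GC pause time flat yes; request latency up NO; memory climbing NO
(B) GC pressure from oversized payloads — fails on queue depth growing, memory climbing (predicts memory flat, not memory climbing)
(C) TLS handshake storm — does not account for request latency up, memory climbing
(D) unbounded retry amplification — disk writes flat yes; queue depth growing yes; GC pause time flat yes; request latency up NO; memory climbing yes
(E) thread-pool exhaustion — disk writes flat yes; queue depth growing yes; GC pause time flat NO; request latency up yes; memory climbing NO
(F) runaway worker thread — accounts for every observation (queue depth growing through cache hit ratio down → queue depth growing)
Only (F) is consistent with every observation.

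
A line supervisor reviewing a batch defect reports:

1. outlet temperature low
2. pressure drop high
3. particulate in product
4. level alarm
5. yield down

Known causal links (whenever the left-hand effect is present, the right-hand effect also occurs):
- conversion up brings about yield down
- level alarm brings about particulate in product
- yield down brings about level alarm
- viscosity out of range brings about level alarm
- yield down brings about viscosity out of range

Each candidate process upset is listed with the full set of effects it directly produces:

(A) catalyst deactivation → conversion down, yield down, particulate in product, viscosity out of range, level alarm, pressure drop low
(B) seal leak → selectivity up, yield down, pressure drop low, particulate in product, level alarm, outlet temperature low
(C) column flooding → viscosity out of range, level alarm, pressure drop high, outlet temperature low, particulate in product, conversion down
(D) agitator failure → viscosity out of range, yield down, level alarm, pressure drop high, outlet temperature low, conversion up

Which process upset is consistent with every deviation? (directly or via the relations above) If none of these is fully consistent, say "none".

Per-candidate check:
(A) catalyst deactivation — fails on outlet temperature low, pressure drop high (predicts pressure drop low, not pressure drop high)
(B) seal leak — outlet temperature low yes; pressure drop high NO; particulate in product yes; level alarm yes; yield down yes
(C) column flooding — outlet temperature low yes; pressure drop high yes; particulate in product yes; level alarm yes; yield down NO
(D) agitator failure — accounts for every observation (particulate in product by level alarm → particulate in product)
(D) is the only candidate with no mismatches.

D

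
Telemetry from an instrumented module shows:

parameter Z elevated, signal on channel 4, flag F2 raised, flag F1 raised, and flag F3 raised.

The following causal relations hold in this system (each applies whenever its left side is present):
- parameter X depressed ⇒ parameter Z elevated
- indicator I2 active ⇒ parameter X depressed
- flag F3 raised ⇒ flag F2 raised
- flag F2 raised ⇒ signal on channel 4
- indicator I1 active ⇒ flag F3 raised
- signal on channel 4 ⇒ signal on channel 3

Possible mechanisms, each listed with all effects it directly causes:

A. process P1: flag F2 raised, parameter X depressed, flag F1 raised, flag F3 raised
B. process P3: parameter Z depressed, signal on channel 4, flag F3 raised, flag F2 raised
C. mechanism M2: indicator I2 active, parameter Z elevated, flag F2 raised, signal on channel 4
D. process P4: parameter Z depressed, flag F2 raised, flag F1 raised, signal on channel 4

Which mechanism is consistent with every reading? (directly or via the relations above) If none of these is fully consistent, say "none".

A

Checking each candidate against the observations:
(A) process P1 — parameter Z elevated ✓ (by parameter X depressed → parameter Z elevated); signal on channel 4 ✓ (by flag F2 raised → signal on channel 4); flag F2 raised ✓; flag F1 raised ✓; flag F3 raised ✓
(B) process P3 — parameter Z elevated ✗; signal on channel 4 ✓; flag F2 raised ✓; flag F1 raised ✗; flag F3 raised ✓
(C) mechanism M2 — does not account for flag F1 raised, flag F3 raised
(D) process P4 — fails on parameter Z elevated, flag F3 raised (predicts parameter Z depressed, not parameter Z elevated)
(A) is the only candidate with no mismatches.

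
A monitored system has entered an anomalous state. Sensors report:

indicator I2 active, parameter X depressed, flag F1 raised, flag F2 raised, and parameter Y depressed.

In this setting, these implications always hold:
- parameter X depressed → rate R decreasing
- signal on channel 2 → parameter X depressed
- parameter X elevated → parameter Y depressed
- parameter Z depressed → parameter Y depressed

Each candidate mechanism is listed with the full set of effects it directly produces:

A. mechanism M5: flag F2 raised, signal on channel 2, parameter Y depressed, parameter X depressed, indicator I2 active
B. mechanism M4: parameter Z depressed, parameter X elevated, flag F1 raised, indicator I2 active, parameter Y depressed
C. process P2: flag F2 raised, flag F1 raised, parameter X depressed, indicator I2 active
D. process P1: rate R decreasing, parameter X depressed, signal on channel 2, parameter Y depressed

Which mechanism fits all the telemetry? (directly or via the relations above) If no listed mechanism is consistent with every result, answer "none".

Checking each candidate against the observations:
(A) mechanism M5 — does not account for flag F1 raised
(B) mechanism M4 — fails on parameter X depressed, flag F2 raised (predicts parameter X elevated, not parameter X depressed)
(C) process P2 — indicator I2 active match; parameter X depressed match; flag F1 raised match; flag F2 raised match; parameter Y depressed miss
(D) process P1 — indicator I2 active miss; parameter X depressed match; flag F1 raised miss; flag F2 raised miss; parameter Y depressed match
None of the listed candidates fits everything.

none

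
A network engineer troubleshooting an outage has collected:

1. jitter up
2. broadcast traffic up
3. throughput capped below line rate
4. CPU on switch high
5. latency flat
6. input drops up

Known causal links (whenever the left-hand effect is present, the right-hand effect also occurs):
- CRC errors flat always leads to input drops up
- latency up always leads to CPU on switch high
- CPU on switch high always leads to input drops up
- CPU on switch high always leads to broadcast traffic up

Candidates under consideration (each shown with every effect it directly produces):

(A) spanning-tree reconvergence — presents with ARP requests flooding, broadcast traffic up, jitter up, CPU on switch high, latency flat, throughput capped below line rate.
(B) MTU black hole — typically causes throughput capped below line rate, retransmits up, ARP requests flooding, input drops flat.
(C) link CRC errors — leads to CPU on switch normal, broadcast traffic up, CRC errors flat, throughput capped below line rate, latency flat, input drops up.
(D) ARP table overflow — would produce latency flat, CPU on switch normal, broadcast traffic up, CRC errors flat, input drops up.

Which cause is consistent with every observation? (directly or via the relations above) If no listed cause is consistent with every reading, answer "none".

For each candidate, compare predicted effects to what was observed:
(A) spanning-tree reconvergence — accounts for every observation (input drops up via CPU on switch high → input drops up)
(B) MTU black hole — jitter up miss; broadcast traffic up miss; throughput capped below line rate match; CPU on switch high miss; latency flat miss; input drops up miss
(C) link CRC errors — jitter up miss; broadcast traffic up match; throughput capped below line rate match; CPU on switch high miss; latency flat match; input drops up match
(D) ARP table overflow — fails on jitter up, throughput capped below line rate, CPU on switch high (predicts CPU on switch normal, not CPU on switch high)
(A) is the only candidate with no mismatches.

A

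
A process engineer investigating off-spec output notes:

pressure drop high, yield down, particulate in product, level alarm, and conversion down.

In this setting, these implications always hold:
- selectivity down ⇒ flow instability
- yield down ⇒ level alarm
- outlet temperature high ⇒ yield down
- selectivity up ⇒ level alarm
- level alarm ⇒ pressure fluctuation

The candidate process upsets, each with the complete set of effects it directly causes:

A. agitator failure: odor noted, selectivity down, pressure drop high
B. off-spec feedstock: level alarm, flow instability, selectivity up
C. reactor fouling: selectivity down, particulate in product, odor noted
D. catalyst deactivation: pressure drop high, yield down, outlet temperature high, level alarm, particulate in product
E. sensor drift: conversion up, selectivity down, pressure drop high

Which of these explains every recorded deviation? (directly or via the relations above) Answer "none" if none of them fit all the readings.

none

For each candidate, compare predicted effects to what was observed:
(A) agitator failure — pressure drop high yes; yield down NO; particulate in product NO; level alarm NO; conversion down NO
(B) off-spec feedstock — does not account for pressure drop high, yield down, particulate in product, conversion down
(C) reactor fouling — does not account for pressure drop high, yield down, level alarm, conversion down
(D) catalyst deactivation — pressure drop high yes; yield down yes; particulate in product yes; level alarm yes; conversion down NO
(E) sensor drift — pressure drop high yes; yield down NO; particulate in product NO; level alarm NO; conversion down NO
Every candidate fails on at least one observation.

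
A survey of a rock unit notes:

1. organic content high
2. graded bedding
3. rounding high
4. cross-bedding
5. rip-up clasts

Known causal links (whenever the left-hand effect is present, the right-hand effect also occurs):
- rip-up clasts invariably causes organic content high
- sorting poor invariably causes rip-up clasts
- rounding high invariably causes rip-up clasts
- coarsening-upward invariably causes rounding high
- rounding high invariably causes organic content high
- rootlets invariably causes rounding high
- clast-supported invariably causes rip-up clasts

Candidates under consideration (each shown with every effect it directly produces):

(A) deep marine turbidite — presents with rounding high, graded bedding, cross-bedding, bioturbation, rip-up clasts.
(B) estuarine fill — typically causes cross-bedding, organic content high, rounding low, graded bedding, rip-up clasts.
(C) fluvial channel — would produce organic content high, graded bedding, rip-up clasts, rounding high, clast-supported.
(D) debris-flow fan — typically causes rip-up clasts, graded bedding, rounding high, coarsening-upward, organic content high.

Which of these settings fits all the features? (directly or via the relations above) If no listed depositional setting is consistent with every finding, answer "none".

A

For each candidate, compare predicted effects to what was observed:
(A) deep marine turbidite — organic content high ✓ (through rip-up clasts → organic content high); graded bedding ✓; rounding high ✓; cross-bedding ✓; rip-up clasts ✓
(B) estuarine fill — fails on rounding high (predicts rounding low, not rounding high)
(C) fluvial channel — does not account for cross-bedding
(D) debris-flow fan — does not account for cross-bedding
(A) is the only candidate with no mismatches.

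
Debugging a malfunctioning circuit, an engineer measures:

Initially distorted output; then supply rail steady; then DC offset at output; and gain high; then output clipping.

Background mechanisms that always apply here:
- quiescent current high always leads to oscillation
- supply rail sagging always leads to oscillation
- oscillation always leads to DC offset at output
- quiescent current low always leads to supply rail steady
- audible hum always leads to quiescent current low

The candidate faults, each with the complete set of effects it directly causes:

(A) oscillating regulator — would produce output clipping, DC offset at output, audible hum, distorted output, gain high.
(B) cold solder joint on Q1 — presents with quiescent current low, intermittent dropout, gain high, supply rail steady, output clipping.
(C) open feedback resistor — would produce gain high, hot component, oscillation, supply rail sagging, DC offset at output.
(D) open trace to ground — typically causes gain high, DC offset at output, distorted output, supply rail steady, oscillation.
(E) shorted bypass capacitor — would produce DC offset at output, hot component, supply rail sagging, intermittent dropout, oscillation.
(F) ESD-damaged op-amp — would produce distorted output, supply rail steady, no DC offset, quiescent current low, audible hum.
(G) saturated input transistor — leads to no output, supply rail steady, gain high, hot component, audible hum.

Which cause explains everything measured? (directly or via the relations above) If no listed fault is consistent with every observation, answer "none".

Checking each candidate against the observations:
(A) oscillating regulator — accounts for every observation (supply rail steady by audible hum → quiescent current low → supply rail steady)
(B) cold solder joint on Q1 — does not account for distorted output, DC offset at output
(C) open feedback resistor — distorted output ✗; supply rail steady ✗; DC offset at output ✓; gain high ✓; output clipping ✗
(D) open trace to ground — does not account for output clipping
(E) shorted bypass capacitor — fails on distorted output, supply rail steady, gain high, output clipping (predicts supply rail sagging, not supply rail steady)
(F) ESD-damaged op-amp — distorted output ✓; supply rail steady ✓; DC offset at output ✗; gain high ✗; output clipping ✗
(G) saturated input transistor — distorted output ✗; supply rail steady ✓; DC offset at output ✗; gain high ✓; output clipping ✗
(A) alone accounts for all the evidence.

A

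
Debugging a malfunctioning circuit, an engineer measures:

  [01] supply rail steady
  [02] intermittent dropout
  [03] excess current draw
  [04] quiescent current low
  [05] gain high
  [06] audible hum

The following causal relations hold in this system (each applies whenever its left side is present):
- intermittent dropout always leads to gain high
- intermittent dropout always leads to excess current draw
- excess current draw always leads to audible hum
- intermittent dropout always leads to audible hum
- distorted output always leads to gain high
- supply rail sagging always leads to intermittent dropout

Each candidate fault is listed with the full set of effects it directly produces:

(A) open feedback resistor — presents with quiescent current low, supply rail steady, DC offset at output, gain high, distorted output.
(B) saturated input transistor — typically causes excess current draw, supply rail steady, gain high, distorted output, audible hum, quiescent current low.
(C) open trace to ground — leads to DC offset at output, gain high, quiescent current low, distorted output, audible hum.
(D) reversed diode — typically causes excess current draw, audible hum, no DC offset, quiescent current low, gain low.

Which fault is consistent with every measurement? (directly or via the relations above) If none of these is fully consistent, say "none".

Per-candidate check:
(A) open feedback resistor — does not account for intermittent dropout, excess current draw, audible hum
(B) saturated input transistor — does not account for intermittent dropout
(C) open trace to ground — does not account for supply rail steady, intermittent dropout, excess current draw
(D) reversed diode — fails on supply rail steady, intermittent dropout, gain high (predicts gain low, not gain high)
None of the listed candidates fits everything.

none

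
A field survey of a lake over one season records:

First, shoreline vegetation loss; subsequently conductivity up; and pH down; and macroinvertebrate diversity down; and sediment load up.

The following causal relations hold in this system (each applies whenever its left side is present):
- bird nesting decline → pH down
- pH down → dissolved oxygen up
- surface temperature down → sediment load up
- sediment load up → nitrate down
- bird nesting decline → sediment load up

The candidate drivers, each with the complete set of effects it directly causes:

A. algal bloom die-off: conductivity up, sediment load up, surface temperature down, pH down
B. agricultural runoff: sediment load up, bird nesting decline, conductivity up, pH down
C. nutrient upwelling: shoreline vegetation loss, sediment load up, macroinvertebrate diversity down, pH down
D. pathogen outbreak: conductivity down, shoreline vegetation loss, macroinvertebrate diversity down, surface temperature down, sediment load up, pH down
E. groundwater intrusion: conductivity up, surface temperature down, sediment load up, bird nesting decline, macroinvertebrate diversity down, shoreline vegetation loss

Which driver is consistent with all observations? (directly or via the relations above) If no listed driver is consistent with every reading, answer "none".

E

Testing each hypothesis:
(A) algal bloom die-off — shoreline vegetation loss miss; conductivity up match; pH down match; macroinvertebrate diversity down miss; sediment load up match
(B) agricultural runoff — shoreline vegetation loss miss; conductivity up match; pH down match; macroinvertebrate diversity down miss; sediment load up match
(C) nutrient upwelling — does not account for conductivity up
(D) pathogen outbreak — fails on conductivity up (predicts conductivity down, not conductivity up)
(E) groundwater intrusion — accounts for every observation (pH down through bird nesting decline → pH down)
(E) is the only candidate with no mismatches.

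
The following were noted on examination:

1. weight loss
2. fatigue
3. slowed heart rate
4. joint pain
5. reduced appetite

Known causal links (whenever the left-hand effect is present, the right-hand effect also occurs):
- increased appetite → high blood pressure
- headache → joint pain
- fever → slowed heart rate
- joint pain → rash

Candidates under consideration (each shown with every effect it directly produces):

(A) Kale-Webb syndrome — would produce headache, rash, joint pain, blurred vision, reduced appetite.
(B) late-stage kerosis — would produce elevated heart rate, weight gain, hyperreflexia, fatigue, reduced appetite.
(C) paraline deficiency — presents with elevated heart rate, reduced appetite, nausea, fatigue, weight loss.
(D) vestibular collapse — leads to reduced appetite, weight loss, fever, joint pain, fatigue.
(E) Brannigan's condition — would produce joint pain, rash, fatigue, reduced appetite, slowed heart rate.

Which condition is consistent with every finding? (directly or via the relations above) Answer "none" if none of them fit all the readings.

D

Checking each candidate against the observations:
(A) Kale-Webb syndrome — weight loss ✗; fatigue ✗; slowed heart rate ✗; joint pain ✓; reduced appetite ✓
(B) late-stage kerosis — fails on weight loss, slowed heart rate, joint pain (predicts weight gain, not weight loss; predicts elevated heart rate, not slowed heart rate)
(C) paraline deficiency — fails on slowed heart rate, joint pain (predicts elevated heart rate, not slowed heart rate)
(D) vestibular collapse — weight loss ✓; fatigue ✓; slowed heart rate ✓ (by fever → slowed heart rate); joint pain ✓; reduced appetite ✓
(E) Brannigan's condition — weight loss ✗; fatigue ✓; slowed heart rate ✓; joint pain ✓; reduced appetite ✓
(D) is the only candidate with no mismatches.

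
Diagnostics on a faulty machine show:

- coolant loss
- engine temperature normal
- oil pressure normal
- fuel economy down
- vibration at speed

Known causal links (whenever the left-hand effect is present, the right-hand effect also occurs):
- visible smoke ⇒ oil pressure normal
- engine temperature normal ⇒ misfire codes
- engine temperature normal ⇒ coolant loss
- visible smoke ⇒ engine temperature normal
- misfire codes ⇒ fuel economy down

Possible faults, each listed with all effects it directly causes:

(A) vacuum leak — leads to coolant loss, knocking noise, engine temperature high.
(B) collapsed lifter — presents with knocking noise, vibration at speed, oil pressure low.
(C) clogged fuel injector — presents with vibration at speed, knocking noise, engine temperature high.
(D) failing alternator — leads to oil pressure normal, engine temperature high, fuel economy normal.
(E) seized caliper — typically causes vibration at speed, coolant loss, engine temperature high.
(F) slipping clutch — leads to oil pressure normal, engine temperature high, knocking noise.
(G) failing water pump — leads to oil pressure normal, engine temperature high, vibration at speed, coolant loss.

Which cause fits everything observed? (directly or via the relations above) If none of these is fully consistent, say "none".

For each candidate, compare predicted effects to what was observed:
(A) vacuum leak — fails on engine temperature normal, oil pressure normal, fuel economy down, vibration at speed (predicts engine temperature high, not engine temperature normal)
(B) collapsed lifter — fails on coolant loss, engine temperature normal, oil pressure normal, fuel economy down (predicts oil pressure low, not oil pressure normal)
(C) clogged fuel injector — coolant loss NO; engine temperature normal NO; oil pressure normal NO; fuel economy down NO; vibration at speed yes
(D) failing alternator — fails on coolant loss, engine temperature normal, fuel economy down, vibration at speed (predicts engine temperature high, not engine temperature normal; predicts fuel economy normal, not fuel economy down)
(E) seized caliper — fails on engine temperature normal, oil pressure normal, fuel economy down (predicts engine temperature high, not engine temperature normal)
(F) slipping clutch — coolant loss NO; engine temperature normal NO; oil pressure normal yes; fuel economy down NO; vibration at speed NO
(G) failing water pump — coolant loss yes; engine temperature normal NO; oil pressure normal yes; fuel economy down NO; vibration at speed yes
No candidate is consistent with all observations.

none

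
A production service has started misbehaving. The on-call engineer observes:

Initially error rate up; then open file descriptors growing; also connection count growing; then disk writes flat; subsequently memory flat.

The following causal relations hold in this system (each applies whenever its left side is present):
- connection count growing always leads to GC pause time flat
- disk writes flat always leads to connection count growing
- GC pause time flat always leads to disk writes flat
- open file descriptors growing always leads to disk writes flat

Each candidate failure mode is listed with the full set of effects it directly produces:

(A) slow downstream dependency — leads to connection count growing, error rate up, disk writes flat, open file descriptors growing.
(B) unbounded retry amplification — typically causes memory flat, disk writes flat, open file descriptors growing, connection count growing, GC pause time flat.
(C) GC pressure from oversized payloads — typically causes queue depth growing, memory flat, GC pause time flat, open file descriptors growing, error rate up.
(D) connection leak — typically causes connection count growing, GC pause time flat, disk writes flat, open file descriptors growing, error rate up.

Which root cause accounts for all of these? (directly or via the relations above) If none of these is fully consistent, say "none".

For each candidate, compare predicted effects to what was observed:
(A) slow downstream dependency — does not account for memory flat
(B) unbounded retry amplification — error rate up NO; open file descriptors growing yes; connection count growing yes; disk writes flat yes; memory flat yes
(C) GC pressure from oversized payloads — accounts for every observation (connection count growing via open file descriptors growing → disk writes flat → connection count growing)
(D) connection leak — does not account for memory flat
(C) alone accounts for all the evidence.

C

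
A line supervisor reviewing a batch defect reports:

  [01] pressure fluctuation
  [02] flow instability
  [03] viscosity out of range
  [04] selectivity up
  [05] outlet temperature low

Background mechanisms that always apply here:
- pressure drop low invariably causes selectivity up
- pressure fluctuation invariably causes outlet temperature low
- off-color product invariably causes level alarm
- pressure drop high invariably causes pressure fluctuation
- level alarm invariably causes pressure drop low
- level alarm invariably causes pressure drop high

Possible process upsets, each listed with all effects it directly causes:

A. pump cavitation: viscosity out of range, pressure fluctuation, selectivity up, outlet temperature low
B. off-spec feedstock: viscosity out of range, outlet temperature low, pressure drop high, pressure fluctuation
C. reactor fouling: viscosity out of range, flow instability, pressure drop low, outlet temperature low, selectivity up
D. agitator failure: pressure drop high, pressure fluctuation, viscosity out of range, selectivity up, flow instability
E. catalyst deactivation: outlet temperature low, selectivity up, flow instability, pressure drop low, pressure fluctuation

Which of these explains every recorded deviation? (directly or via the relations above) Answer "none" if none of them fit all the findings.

D

Testing each hypothesis:
(A) pump cavitation — pressure fluctuation ✓; flow instability ✗; viscosity out of range ✓; selectivity up ✓; outlet temperature low ✓
(B) off-spec feedstock — does not account for flow instability, selectivity up
(C) reactor fouling — pressure fluctuation ✗; flow instability ✓; viscosity out of range ✓; selectivity up ✓; outlet temperature low ✓
(D) agitator failure — pressure fluctuation ✓; flow instability ✓; viscosity out of range ✓; selectivity up ✓; outlet temperature low ✓ (by pressure fluctuation → outlet temperature low)
(E) catalyst deactivation — does not account for viscosity out of range
(D) is the only candidate with no mismatches.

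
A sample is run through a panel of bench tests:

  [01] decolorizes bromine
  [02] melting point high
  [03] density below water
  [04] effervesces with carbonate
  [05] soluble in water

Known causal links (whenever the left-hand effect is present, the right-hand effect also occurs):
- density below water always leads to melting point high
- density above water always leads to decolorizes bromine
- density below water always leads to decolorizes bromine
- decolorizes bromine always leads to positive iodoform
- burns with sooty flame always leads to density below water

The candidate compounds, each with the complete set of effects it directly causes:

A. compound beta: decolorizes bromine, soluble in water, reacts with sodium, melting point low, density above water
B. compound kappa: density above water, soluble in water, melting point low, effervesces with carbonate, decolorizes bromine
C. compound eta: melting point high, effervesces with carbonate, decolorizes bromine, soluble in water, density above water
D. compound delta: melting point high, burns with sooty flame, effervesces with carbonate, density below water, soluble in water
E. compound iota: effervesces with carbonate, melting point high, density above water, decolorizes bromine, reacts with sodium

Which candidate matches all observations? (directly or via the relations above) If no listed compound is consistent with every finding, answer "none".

D

Testing each hypothesis:
(A) compound beta — decolorizes bromine ✓; melting point high ✗; density below water ✗; effervesces with carbonate ✗; soluble in water ✓
(B) compound kappa — fails on melting point high, density below water (predicts melting point low, not melting point high; predicts density above water, not density below water)
(C) compound eta — decolorizes bromine ✓; melting point high ✓; density below water ✗; effervesces with carbonate ✓; soluble in water ✓
(D) compound delta — accounts for every observation (decolorizes bromine through density below water → decolorizes bromine)
(E) compound iota — decolorizes bromine ✓; melting point high ✓; density below water ✗; effervesces with carbonate ✓; soluble in water ✗
Only (D) is consistent with every observation.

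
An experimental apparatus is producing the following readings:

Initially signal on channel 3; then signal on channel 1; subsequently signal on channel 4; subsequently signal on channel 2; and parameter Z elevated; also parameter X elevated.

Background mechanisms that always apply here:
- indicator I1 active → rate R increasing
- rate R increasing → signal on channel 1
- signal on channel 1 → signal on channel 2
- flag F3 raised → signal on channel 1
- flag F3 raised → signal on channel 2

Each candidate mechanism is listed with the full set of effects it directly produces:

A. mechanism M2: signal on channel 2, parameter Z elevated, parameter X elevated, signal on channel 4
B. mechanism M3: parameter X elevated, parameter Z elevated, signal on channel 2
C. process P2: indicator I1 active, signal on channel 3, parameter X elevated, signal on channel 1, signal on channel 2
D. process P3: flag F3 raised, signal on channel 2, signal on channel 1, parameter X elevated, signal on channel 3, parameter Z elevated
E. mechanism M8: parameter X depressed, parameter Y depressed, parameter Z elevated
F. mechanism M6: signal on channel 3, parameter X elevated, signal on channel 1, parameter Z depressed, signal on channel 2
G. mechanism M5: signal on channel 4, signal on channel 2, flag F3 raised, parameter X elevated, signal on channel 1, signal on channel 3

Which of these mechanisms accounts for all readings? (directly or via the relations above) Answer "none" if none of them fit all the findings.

none

Checking each candidate against the observations:
(A) mechanism M2 — does not account for signal on channel 3, signal on channel 1
(B) mechanism M3 — signal on channel 3 ✗; signal on channel 1 ✗; signal on channel 4 ✗; signal on channel 2 ✓; parameter Z elevated ✓; parameter X elevated ✓
(C) process P2 — signal on channel 3 ✓; signal on channel 1 ✓; signal on channel 4 ✗; signal on channel 2 ✓; parameter Z elevated ✗; parameter X elevated ✓
(D) process P3 — signal on channel 3 ✓; signal on channel 1 ✓; signal on channel 4 ✗; signal on channel 2 ✓; parameter Z elevated ✓; parameter X elevated ✓
(E) mechanism M8 — signal on channel 3 ✗; signal on channel 1 ✗; signal on channel 4 ✗; signal on channel 2 ✗; parameter Z elevated ✓; parameter X elevated ✗
(F) mechanism M6 — signal on channel 3 ✓; signal on channel 1 ✓; signal on channel 4 ✗; signal on channel 2 ✓; parameter Z elevated ✗; parameter X elevated ✓
(G) mechanism M5 — does not account for parameter Z elevated
Every candidate fails on at least one observation.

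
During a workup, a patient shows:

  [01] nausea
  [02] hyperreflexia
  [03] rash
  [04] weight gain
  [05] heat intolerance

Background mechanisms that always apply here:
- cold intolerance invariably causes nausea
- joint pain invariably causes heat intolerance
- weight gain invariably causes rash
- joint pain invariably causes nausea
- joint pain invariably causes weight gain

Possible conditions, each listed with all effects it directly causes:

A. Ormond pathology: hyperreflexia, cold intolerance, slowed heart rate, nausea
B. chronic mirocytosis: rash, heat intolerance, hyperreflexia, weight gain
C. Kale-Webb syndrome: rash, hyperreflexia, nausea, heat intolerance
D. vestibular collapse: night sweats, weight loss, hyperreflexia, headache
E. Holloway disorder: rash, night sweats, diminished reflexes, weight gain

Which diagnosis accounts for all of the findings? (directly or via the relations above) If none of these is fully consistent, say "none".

none

Testing each hypothesis:
(A) Ormond pathology — fails on rash, weight gain, heat intolerance (predicts cold intolerance, not heat intolerance)
(B) chronic mirocytosis — does not account for nausea
(C) Kale-Webb syndrome — does not account for weight gain
(D) vestibular collapse — fails on nausea, rash, weight gain, heat intolerance (predicts weight loss, not weight gain)
(E) Holloway disorder — fails on nausea, hyperreflexia, heat intolerance (predicts diminished reflexes, not hyperreflexia)
None of the listed candidates fits everything.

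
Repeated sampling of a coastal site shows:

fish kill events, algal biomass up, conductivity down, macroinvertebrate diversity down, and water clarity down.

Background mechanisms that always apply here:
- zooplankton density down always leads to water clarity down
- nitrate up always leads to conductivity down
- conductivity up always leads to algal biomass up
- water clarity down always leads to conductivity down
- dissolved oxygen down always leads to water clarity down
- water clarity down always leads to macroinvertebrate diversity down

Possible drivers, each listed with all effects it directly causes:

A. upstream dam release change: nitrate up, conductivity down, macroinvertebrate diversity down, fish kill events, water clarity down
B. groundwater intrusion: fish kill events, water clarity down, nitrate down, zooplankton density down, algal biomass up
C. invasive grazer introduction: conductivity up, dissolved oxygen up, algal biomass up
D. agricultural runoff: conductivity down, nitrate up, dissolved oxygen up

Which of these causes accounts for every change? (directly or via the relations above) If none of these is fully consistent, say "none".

Per-candidate check:
(A) upstream dam release change — fish kill events +; algal biomass up -; conductivity down +; macroinvertebrate diversity down +; water clarity down +
(B) groundwater intrusion — fish kill events +; algal biomass up +; conductivity down + (through water clarity down → conductivity down); macroinvertebrate diversity down + (through water clarity down → macroinvertebrate diversity down); water clarity down +
(C) invasive grazer introduction — fish kill events -; algal biomass up +; conductivity down -; macroinvertebrate diversity down -; water clarity down -
(D) agricultural runoff — fish kill events -; algal biomass up -; conductivity down +; macroinvertebrate diversity down -; water clarity down -
(B) alone accounts for all the evidence.

B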